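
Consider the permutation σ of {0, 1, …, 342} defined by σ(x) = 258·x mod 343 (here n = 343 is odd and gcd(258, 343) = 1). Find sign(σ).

-1

Trace 41: π^k(41) = [41, 288, 216, 162, 293, 134, 272] for k=0..6.
Decompose π into cycles: lengths [98, 98, 98, 14, 14, 14, 2, 2, 2, 1] (10 cycles, including the fixed point 0).
343 − 10 = 333 transpositions; sign(π) = (−1)^333 = -1.
Check: (258/343) = -1 by Zolotarev.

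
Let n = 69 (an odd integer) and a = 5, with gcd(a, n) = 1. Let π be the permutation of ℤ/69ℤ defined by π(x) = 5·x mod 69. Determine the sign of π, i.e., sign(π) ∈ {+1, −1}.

Start at x=68: 68 → 64 → 44 → 13 → 65 → 49 → 38 → … (one orbit).
Cycle lengths of π_5 on ℤ/69ℤ: [22, 22, 22, 2, 1]; 5 cycles in total.
sign(π) = (−1)^{n − #cycles} = (−1)^{69−5} = (−1)^64 = +1.
Zolotarev: (5|69) = +1, matching the cycle-count sign.

+1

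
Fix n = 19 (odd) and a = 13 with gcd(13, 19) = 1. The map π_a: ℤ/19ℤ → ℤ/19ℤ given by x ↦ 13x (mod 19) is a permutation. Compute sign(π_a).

-1

Orbit of 12 under x↦13x: [12, 4, 14, 11, 10, 16, 18]… (length divides ord_19(13)).
Cycle type of π: 18 + 1; total 2 cycles.
n − c = 19 − 2 = 17; sign = (−1)^17 = -1.
Check: (13/19) = -1 by Zolotarev.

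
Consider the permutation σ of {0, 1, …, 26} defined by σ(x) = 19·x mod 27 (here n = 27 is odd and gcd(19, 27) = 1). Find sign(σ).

Trace 19: π^k(19) = [19, 10, 1] for k=0..2.
Cycle type of π: 3×6 + 1×9; total 15 cycles.
n − c = 27 − 15 = 12; sign = (−1)^12 = +1.

+1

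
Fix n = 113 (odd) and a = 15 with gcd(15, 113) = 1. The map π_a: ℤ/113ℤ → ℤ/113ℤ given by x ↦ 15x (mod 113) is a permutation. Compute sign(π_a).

+1

Trace 98: π^k(98) = [98, 1, 15, 112] for k=0..3.
Decompose π into cycles: lengths [4, 4, 4, 4, 4, 4, 4, 4, 4, 4, 4, 4, 4, 4, 4, 4, 4, 4, 4, 4, 4, 4, 4, 4, 4, 4, 4, 4, 1] (29 cycles, including the fixed point 0).
With 29 cycles on 113 points, sign = (−1)^{113−29} = +1.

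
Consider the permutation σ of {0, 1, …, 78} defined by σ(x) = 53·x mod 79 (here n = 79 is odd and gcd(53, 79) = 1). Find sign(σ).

-1

Start at x=67: 67 → 75 → 25 → 61 → 73 → 77 → 52 → … (one orbit).
Decompose π into cycles: lengths [78, 1] (2 cycles, including the fixed point 0).
79 − 2 = 77 transpositions; sign(π) = (−1)^77 = -1.
Via Zolotarev, sign(π_{53}) = (53|79) = -1.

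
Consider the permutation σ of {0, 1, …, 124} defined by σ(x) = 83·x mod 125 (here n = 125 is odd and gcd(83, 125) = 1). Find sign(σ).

Trace 71: π^k(71) = [71, 18, 119, 2, 41, 28, 74] for k=0..6.
Cycle type of π: 100 + 20 + 4 + 1; total 4 cycles.
sign(π) = (−1)^{n − #cycles} = (−1)^{125−4} = (−1)^121 = -1.
The Jacobi symbol (83|125) = -1 (Zolotarev) agrees.

-1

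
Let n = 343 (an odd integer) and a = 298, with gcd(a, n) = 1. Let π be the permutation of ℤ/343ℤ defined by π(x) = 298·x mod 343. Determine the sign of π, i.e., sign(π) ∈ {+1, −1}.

Trace 254: π^k(254) = [254, 232, 193, 233, 148, 200, 261] for k=0..6.
7 cycles of lengths [147, 147, 21, 21, 3, 3, 1].
n − c = 343 − 7 = 336; sign = (−1)^336 = +1.
Check: (298/343) = +1 by Zolotarev.

+1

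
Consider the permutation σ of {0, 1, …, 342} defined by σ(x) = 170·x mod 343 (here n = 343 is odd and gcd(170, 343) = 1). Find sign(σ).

+1

Start at x=298: 298 → 239 → 156 → 109 → 8 → 331 → 18 → … (one orbit).
Cycle lengths of π_170 on ℤ/343ℤ: [147, 147, 21, 21, 3, 3, 1]; 7 cycles in total.
Σ(ℓ_i−1) = 343−7 = 336; sign = (−1)^336 = +1.
Zolotarev: (170|343) = +1, matching the cycle-count sign.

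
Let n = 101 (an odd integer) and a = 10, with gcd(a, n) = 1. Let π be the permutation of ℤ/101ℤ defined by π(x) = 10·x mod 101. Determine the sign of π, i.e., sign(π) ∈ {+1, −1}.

Orbit of 10 under x↦10x: [10, 100, 91, 1]… (length divides ord_101(10)).
The orbit structure of x ↦ 10x mod 101: 26 orbits of sizes [4, 4, 4, 4, 4, 4, 4, 4, 4, 4, 4, 4, 4, 4, 4, 4, 4, 4, 4, 4, 4, 4, 4, 4, 4, 1].
n − c = 101 − 26 = 75; sign = (−1)^75 = -1.
(10|101)_J = -1 (Zolotarev's lemma cross-check).

-1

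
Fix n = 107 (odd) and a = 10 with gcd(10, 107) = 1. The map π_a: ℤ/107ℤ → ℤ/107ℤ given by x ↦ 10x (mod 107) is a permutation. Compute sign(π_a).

Orbit of 39 under x↦10x: [39, 69, 48, 52, 92, 64, 105]… (length divides ord_107(10)).
Cycle lengths of π_10 on ℤ/107ℤ: [53, 53, 1]; 3 cycles in total.
n − c = 107 − 3 = 104; sign = (−1)^104 = +1.
Via Zolotarev, sign(π_{10}) = (10|107) = +1.

+1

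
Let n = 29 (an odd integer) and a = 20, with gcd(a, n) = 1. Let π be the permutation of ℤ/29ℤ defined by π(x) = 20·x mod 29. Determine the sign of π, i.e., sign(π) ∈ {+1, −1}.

Start at x=25: 25 → 7 → 24 → 16 → 1 → 20 → 23 → 25 (one orbit).
Cycle lengths of π_20 on ℤ/29ℤ: [7, 7, 7, 7, 1]; 5 cycles in total.
5 cycles on 29: each ℓ→(−1)^(ℓ−1), product (−1)^24 = +1.
Via Zolotarev, sign(π_{20}) = (20|29) = +1.

+1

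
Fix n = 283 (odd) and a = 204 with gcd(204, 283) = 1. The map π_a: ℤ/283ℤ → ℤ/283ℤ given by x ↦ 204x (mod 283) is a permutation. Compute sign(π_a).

+1

Orbit of 51 under x↦204x: [51, 216, 199, 127, 155, 207, 61]… (length divides ord_283(204)).
π_204 has 7 disjoint cycles with lengths [47, 47, 47, 47, 47, 47, 1] on {0,…,282}.
7 cycles on 283: each ℓ→(−1)^(ℓ−1), product (−1)^276 = +1.
Via Zolotarev, sign(π_{204}) = (204|283) = +1.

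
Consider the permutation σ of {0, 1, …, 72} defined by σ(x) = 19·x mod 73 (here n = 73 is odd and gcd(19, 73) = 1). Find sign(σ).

+1

Trace 2: π^k(2) = [2, 38, 65, 67, 32, 24, 18] for k=0..6.
Decompose π into cycles: lengths [36, 36, 1] (3 cycles, including the fixed point 0).
sign(π) = (−1)^{n − #cycles} = (−1)^{73−3} = (−1)^70 = +1.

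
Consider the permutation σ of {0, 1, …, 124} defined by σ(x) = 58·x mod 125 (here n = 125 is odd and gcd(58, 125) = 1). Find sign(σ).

Trace 121: π^k(121) = [121, 18, 44, 52, 16, 53, 74] for k=0..6.
Decompose π into cycles: lengths [100, 20, 4, 1] (4 cycles, including the fixed point 0).
Σ(ℓ_i−1) = 125−4 = 121; sign = (−1)^121 = -1.

-1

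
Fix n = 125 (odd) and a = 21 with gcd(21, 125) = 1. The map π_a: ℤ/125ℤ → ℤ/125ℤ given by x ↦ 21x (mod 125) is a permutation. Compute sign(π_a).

Orbit of 106 under x↦21x: [106, 101, 121, 41, 111, 81, 76]… (length divides ord_125(21)).
Cycle lengths of π_21 on ℤ/125ℤ: [25, 25, 25, 25, 5, 5, 5, 5, 1, 1, 1, 1, 1]; 13 cycles in total.
With 13 cycles on 125 points, sign = (−1)^{125−13} = +1.

+1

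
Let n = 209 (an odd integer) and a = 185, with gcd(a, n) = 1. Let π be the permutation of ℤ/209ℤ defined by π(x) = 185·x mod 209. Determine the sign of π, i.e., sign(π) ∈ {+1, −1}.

-1

Trace 202: π^k(202) = [202, 168, 148, 1, 185, 158, 179] for k=0..6.
π_185 has 6 disjoint cycles with lengths [90, 90, 18, 5, 5, 1] on {0,…,208}.
With 6 cycles on 209 points, sign = (−1)^{209−6} = -1.
(185|209)_J = -1 (Zolotarev's lemma cross-check).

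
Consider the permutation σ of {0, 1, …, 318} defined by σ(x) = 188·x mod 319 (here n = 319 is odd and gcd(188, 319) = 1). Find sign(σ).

Orbit of 254 under x↦188x: [254, 221, 78, 309, 34, 12, 23]… (length divides ord_319(188)).
Cycle type of π: 28×11 + 1×11; total 22 cycles.
Σ(ℓ_i−1) = 319−22 = 297; sign = (−1)^297 = -1.

-1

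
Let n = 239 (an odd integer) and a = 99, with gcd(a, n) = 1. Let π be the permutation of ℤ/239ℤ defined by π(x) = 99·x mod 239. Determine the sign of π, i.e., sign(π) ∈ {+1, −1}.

+1

Start at x=68: 68 → 40 → 136 → 80 → 33 → 160 → 66 → … (one orbit).
3 cycles of lengths [119, 119, 1].
3 cycles on 239: each ℓ→(−1)^(ℓ−1), product (−1)^236 = +1.
Check: (99/239) = +1 by Zolotarev.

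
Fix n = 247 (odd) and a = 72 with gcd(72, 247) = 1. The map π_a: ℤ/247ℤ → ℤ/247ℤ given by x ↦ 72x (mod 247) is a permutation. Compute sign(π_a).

Orbit of 62 under x↦72x: [62, 18, 61, 193, 64, 162, 55]… (length divides ord_247(72)).
The orbit structure of x ↦ 72x mod 247: 9 orbits of sizes [36, 36, 36, 36, 36, 36, 18, 12, 1].
sign(π) = (−1)^{n − #cycles} = (−1)^{247−9} = (−1)^238 = +1.
(72|247)_J = +1 (Zolotarev's lemma cross-check).

+1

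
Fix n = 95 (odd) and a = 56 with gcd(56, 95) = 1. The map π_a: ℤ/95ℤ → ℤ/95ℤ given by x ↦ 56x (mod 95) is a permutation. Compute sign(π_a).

-1

Start at x=1: 1 → 56 → 1 (one orbit).
Cycle lengths of π_56 on ℤ/95ℤ: [2, 2, 2, 2, 2, 2, 2, 2, 2, 2, 2, 2, 2, 2, 2, 2, 2, 2, 2, 2, 2, 2, 2, 2, 2, 2, 2, 2, 2, 2, 2, 2, 2, 2, 2, 2, 2, 2, 2, 2, 2, 2, 2, 2, 2, 1, 1, 1, 1, 1]; 50 cycles in total.
95 − 50 = 45 transpositions; sign(π) = (−1)^45 = -1.
The Jacobi symbol (56|95) = -1 (Zolotarev) agrees.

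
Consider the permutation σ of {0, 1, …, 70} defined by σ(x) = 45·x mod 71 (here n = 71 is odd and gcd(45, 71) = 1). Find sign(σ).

+1

Orbit of 45 under x↦45x: [45, 37, 32, 20, 48, 30, 1]… (length divides ord_71(45)).
11 cycles of lengths [7, 7, 7, 7, 7, 7, 7, 7, 7, 7, 1].
11 cycles on 71: each ℓ→(−1)^(ℓ−1), product (−1)^60 = +1.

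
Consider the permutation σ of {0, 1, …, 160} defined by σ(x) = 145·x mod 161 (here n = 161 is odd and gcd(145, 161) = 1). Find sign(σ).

+1

Orbit of 128 under x↦145x: [128, 45, 85, 89, 25, 83, 121]… (length divides ord_161(145)).
Cycle lengths of π_145 on ℤ/161ℤ: [66, 66, 22, 6, 1]; 5 cycles in total.
n − c = 161 − 5 = 156; sign = (−1)^156 = +1.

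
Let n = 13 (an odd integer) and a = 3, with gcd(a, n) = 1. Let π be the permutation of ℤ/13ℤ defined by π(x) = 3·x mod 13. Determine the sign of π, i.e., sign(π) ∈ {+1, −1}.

Trace 9: π^k(9) = [9, 1, 3] for k=0..2.
Cycle lengths of π_3 on ℤ/13ℤ: [3, 3, 3, 3, 1]; 5 cycles in total.
Σ(ℓ_i−1) = 13−5 = 8; sign = (−1)^8 = +1.
Check: (3/13) = +1 by Zolotarev.

+1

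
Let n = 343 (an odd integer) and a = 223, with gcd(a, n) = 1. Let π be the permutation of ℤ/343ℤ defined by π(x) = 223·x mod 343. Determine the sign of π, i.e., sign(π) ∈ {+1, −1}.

-1

Start at x=167: 167 → 197 → 27 → 190 → 181 → 232 → 286 → … (one orbit).
Cycle lengths of π_223 on ℤ/343ℤ: [98, 98, 98, 14, 14, 14, 2, 2, 2, 1]; 10 cycles in total.
sign(π) = (−1)^{n − #cycles} = (−1)^{343−10} = (−1)^333 = -1.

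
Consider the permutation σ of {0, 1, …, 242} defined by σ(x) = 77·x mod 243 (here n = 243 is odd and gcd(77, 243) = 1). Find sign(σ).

-1

Start at x=29: 29 → 46 → 140 → 88 → 215 → 31 → 200 → … (one orbit).
Cycle type of π: 162 + 54 + 18 + 6 + 2 + 1; total 6 cycles.
Σ(ℓ_i−1) = 243−6 = 237; sign = (−1)^237 = -1.
Via Zolotarev, sign(π_{77}) = (77|243) = -1.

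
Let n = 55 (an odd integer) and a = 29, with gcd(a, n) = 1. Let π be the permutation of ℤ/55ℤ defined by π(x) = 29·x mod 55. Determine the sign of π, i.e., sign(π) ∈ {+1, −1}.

-1

Orbit of 19 under x↦29x: [19, 1, 29, 16, 24, 36, 54]… (length divides ord_55(29)).
Decompose π into cycles: lengths [10, 10, 10, 10, 10, 2, 2, 1] (8 cycles, including the fixed point 0).
n − c = 55 − 8 = 47; sign = (−1)^47 = -1.
Check: (29/55) = -1 by Zolotarev.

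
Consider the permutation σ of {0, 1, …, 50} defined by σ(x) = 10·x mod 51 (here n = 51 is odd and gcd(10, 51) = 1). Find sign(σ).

-1

Orbit of 49 under x↦10x: [49, 31, 4, 40, 43, 22, 16]… (length divides ord_51(10)).
Decompose π into cycles: lengths [16, 16, 16, 1, 1, 1] (6 cycles, including the fixed point 0).
Σ(ℓ_i−1) = 51−6 = 45; sign = (−1)^45 = -1.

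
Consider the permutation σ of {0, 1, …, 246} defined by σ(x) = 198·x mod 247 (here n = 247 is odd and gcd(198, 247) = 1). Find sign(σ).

Start at x=126: 126 → 1 → 198 → 178 → 170 → 68 → 126 (one orbit).
π_198 has 44 disjoint cycles with lengths [6, 6, 6, 6, 6, 6, 6, 6, 6, 6, 6, 6, 6, 6, 6, 6, 6, 6, 6, 6, 6, 6, 6, 6, 6, 6, 6, 6, 6, 6, 6, 6, 6, 6, 6, 6, 6, 6, 6, 3, 3, 3, 3, 1] on {0,…,246}.
44 cycles on 247: each ℓ→(−1)^(ℓ−1), product (−1)^203 = -1.

-1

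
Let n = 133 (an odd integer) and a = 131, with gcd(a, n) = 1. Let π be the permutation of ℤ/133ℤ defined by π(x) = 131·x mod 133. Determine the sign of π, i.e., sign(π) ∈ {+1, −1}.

-1

Orbit of 64 under x↦131x: [64, 5, 123, 20, 93, 80, 106]… (length divides ord_133(131)).
The orbit structure of x ↦ 131x mod 133: 10 orbits of sizes [18, 18, 18, 18, 18, 18, 9, 9, 6, 1].
sign(π) = (−1)^{n − #cycles} = (−1)^{133−10} = (−1)^123 = -1.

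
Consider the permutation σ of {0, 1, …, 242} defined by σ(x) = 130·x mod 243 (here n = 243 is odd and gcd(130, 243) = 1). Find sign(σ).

+1

Trace 25: π^k(25) = [25, 91, 166, 196, 208, 67, 205] for k=0..6.
Cycle lengths of π_130 on ℤ/243ℤ: [81, 81, 27, 27, 9, 9, 3, 3, 1, 1, 1]; 11 cycles in total.
n − c = 243 − 11 = 232; sign = (−1)^232 = +1.
(130|243)_J = +1 (Zolotarev's lemma cross-check).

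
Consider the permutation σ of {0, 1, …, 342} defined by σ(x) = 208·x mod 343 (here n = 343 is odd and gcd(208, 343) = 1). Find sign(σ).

-1

Start at x=146: 146 → 184 → 199 → 232 → 236 → 39 → 223 → … (one orbit).
The orbit structure of x ↦ 208x mod 343: 4 orbits of sizes [294, 42, 6, 1].
With 4 cycles on 343 points, sign = (−1)^{343−4} = -1.
Via Zolotarev, sign(π_{208}) = (208|343) = -1.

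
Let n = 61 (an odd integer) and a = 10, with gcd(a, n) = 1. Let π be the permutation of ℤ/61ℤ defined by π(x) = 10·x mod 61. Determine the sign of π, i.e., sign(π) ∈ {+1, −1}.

-1

Start at x=24: 24 → 57 → 21 → 27 → 26 → 16 → 38 → … (one orbit).
Decompose π into cycles: lengths [60, 1] (2 cycles, including the fixed point 0).
sign(π) = (−1)^{n − #cycles} = (−1)^{61−2} = (−1)^59 = -1.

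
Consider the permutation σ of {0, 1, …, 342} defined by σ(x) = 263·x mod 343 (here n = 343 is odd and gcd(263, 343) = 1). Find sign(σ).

Start at x=79: 79 → 197 → 18 → 275 → 295 → 67 → 128 → … (one orbit).
Cycle type of π: 21×14 + 3×16 + 1; total 31 cycles.
31 cycles on 343: each ℓ→(−1)^(ℓ−1), product (−1)^312 = +1.
The Jacobi symbol (263|343) = +1 (Zolotarev) agrees.

+1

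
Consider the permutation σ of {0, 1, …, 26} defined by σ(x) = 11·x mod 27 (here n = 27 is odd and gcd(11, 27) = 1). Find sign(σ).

-1

Start at x=19: 19 → 20 → 4 → 17 → 25 → 5 → 1 → … (one orbit).
Decompose π into cycles: lengths [18, 6, 2, 1] (4 cycles, including the fixed point 0).
27 − 4 = 23 transpositions; sign(π) = (−1)^23 = -1.
Via Zolotarev, sign(π_{11}) = (11|27) = -1.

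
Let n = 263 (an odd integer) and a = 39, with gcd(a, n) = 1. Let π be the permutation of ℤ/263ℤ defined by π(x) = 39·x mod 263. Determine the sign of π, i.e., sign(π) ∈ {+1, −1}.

+1

Start at x=124: 124 → 102 → 33 → 235 → 223 → 18 → 176 → … (one orbit).
π_39 has 3 disjoint cycles with lengths [131, 131, 1] on {0,…,262}.
3 cycles on 263: each ℓ→(−1)^(ℓ−1), product (−1)^260 = +1.
(39|263)_J = +1 (Zolotarev's lemma cross-check).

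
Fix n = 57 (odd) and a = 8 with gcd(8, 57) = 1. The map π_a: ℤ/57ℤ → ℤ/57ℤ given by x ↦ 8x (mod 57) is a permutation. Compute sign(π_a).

+1

Start at x=56: 56 → 49 → 50 → 1 → 8 → 7 → 56 (one orbit).
11 cycles of lengths [6, 6, 6, 6, 6, 6, 6, 6, 6, 2, 1].
sign(π) = (−1)^{n − #cycles} = (−1)^{57−11} = (−1)^46 = +1.
Zolotarev: (8|57) = +1, matching the cycle-count sign.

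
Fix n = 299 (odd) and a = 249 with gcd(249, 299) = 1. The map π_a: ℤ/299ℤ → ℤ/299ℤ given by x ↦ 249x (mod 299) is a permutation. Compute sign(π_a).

Orbit of 82 under x↦249x: [82, 86, 185, 19, 246, 258, 256]… (length divides ord_299(249)).
Decompose π into cycles: lengths [132, 132, 22, 12, 1] (5 cycles, including the fixed point 0).
Σ(ℓ_i−1) = 299−5 = 294; sign = (−1)^294 = +1.
The Jacobi symbol (249|299) = +1 (Zolotarev) agrees.

+1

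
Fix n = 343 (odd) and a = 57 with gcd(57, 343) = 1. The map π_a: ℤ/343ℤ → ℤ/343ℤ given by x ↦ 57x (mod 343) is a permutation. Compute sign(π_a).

+1

Trace 323: π^k(323) = [323, 232, 190, 197, 253, 15, 169] for k=0..6.
π_57 has 19 disjoint cycles with lengths [49, 49, 49, 49, 49, 49, 7, 7, 7, 7, 7, 7, 1, 1, 1, 1, 1, 1, 1] on {0,…,342}.
sign(π) = (−1)^{n − #cycles} = (−1)^{343−19} = (−1)^324 = +1.
Via Zolotarev, sign(π_{57}) = (57|343) = +1.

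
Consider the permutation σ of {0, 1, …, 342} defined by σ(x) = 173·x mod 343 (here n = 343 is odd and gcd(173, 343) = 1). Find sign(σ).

Orbit of 208 under x↦173x: [208, 312, 125, 16, 24, 36, 54]… (length divides ord_343(173)).
4 cycles of lengths [294, 42, 6, 1].
With 4 cycles on 343 points, sign = (−1)^{343−4} = -1.

-1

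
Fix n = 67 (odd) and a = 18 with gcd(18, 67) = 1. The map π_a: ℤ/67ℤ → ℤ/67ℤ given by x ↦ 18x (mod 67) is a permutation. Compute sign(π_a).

-1

Orbit of 1 under x↦18x: [1, 18, 56, 3, 54, 34, 9]… (length divides ord_67(18)).
2 cycles of lengths [66, 1].
n − c = 67 − 2 = 65; sign = (−1)^65 = -1.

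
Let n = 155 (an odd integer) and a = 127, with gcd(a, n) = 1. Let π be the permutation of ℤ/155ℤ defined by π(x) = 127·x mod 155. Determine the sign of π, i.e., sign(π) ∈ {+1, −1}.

+1

Start at x=123: 123 → 121 → 22 → 4 → 43 → 36 → 77 → … (one orbit).
5 cycles of lengths [60, 60, 30, 4, 1].
155 − 5 = 150 transpositions; sign(π) = (−1)^150 = +1.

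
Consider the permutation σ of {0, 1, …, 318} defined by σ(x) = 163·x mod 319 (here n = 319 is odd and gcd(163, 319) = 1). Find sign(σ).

Start at x=229: 229 → 4 → 14 → 49 → 12 → 42 → 147 → … (one orbit).
π_163 has 6 disjoint cycles with lengths [140, 140, 28, 5, 5, 1] on {0,…,318}.
Σ(ℓ_i−1) = 319−6 = 313; sign = (−1)^313 = -1.
Zolotarev: (163|319) = -1, matching the cycle-count sign.

-1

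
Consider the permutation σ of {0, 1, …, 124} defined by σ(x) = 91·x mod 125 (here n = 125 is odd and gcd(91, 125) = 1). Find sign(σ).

+1

Trace 76: π^k(76) = [76, 41, 106, 21, 36, 26, 116] for k=0..6.
Cycle lengths of π_91 on ℤ/125ℤ: [25, 25, 25, 25, 5, 5, 5, 5, 1, 1, 1, 1, 1]; 13 cycles in total.
13 cycles on 125: each ℓ→(−1)^(ℓ−1), product (−1)^112 = +1.
Check: (91/125) = +1 by Zolotarev.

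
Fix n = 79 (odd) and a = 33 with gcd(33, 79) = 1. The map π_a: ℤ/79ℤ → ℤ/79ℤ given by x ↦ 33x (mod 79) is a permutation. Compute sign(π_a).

-1

Orbit of 1 under x↦33x: [1, 33, 62, 71, 52, 57, 64]… (length divides ord_79(33)).
4 cycles of lengths [26, 26, 26, 1].
With 4 cycles on 79 points, sign = (−1)^{79−4} = -1.
(33|79)_J = -1 (Zolotarev's lemma cross-check).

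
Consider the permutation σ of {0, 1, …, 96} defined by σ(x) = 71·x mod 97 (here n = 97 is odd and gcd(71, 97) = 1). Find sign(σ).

Start at x=35: 35 → 60 → 89 → 14 → 24 → 55 → 25 → … (one orbit).
2 cycles of lengths [96, 1].
sign(π) = (−1)^{n − #cycles} = (−1)^{97−2} = (−1)^95 = -1.

-1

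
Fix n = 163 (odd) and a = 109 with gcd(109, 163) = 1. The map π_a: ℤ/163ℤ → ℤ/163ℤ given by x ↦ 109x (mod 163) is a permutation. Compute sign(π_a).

Start at x=160: 160 → 162 → 54 → 18 → 6 → 2 → 55 → … (one orbit).
The orbit structure of x ↦ 109x mod 163: 2 orbits of sizes [162, 1].
With 2 cycles on 163 points, sign = (−1)^{163−2} = -1.
Zolotarev: (109|163) = -1, matching the cycle-count sign.

-1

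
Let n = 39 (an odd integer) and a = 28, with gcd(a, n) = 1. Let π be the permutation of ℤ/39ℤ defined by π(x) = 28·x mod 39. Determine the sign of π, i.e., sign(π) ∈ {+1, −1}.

-1

Trace 25: π^k(25) = [25, 37, 22, 31, 10, 7, 1] for k=0..6.
Cycle type of π: 12×3 + 1×3; total 6 cycles.
6 cycles on 39: each ℓ→(−1)^(ℓ−1), product (−1)^33 = -1.
Via Zolotarev, sign(π_{28}) = (28|39) = -1.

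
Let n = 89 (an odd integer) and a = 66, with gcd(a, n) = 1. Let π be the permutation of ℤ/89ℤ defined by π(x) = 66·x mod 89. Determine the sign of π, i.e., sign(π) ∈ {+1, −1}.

Start at x=82: 82 → 72 → 35 → 85 → 3 → 20 → 74 → … (one orbit).
The orbit structure of x ↦ 66x mod 89: 2 orbits of sizes [88, 1].
Σ(ℓ_i−1) = 89−2 = 87; sign = (−1)^87 = -1.
The Jacobi symbol (66|89) = -1 (Zolotarev) agrees.

-1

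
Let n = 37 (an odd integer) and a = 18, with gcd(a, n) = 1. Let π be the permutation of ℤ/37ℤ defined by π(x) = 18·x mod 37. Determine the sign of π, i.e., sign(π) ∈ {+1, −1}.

Start at x=22: 22 → 26 → 24 → 25 → 6 → 34 → 20 → … (one orbit).
The orbit structure of x ↦ 18x mod 37: 2 orbits of sizes [36, 1].
37 − 2 = 35 transpositions; sign(π) = (−1)^35 = -1.

-1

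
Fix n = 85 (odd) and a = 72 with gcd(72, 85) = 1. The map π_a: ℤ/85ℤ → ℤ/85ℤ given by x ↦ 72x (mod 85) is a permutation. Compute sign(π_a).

Start at x=84: 84 → 13 → 1 → 72 → 84 (one orbit).
π_72 has 22 disjoint cycles with lengths [4, 4, 4, 4, 4, 4, 4, 4, 4, 4, 4, 4, 4, 4, 4, 4, 4, 4, 4, 4, 4, 1] on {0,…,84}.
n − c = 85 − 22 = 63; sign = (−1)^63 = -1.
Zolotarev: (72|85) = -1, matching the cycle-count sign.

-1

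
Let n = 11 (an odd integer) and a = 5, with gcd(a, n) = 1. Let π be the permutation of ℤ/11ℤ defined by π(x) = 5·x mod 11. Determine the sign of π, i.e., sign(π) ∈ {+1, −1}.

+1

Trace 4: π^k(4) = [4, 9, 1, 5, 3] for k=0..4.
Cycle type of π: 5×2 + 1; total 3 cycles.
With 3 cycles on 11 points, sign = (−1)^{11−3} = +1.
(5|11)_J = +1 (Zolotarev's lemma cross-check).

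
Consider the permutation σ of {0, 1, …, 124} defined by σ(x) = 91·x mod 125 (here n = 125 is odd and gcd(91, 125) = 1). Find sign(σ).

Orbit of 71 under x↦91x: [71, 86, 76, 41, 106, 21, 36]… (length divides ord_125(91)).
Cycle lengths of π_91 on ℤ/125ℤ: [25, 25, 25, 25, 5, 5, 5, 5, 1, 1, 1, 1, 1]; 13 cycles in total.
13 cycles on 125: each ℓ→(−1)^(ℓ−1), product (−1)^112 = +1.
(91|125)_J = +1 (Zolotarev's lemma cross-check).

+1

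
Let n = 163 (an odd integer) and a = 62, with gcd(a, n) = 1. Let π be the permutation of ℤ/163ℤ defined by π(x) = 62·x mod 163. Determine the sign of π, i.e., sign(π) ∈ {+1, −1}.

Start at x=22: 22 → 60 → 134 → 158 → 16 → 14 → 53 → … (one orbit).
Cycle type of π: 81×2 + 1; total 3 cycles.
163 − 3 = 160 transpositions; sign(π) = (−1)^160 = +1.

+1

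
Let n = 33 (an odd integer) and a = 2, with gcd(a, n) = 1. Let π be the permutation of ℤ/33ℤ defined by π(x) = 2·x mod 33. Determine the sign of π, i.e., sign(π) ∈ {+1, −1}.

Orbit of 4 under x↦2x: [4, 8, 16, 32, 31, 29, 25]… (length divides ord_33(2)).
Decompose π into cycles: lengths [10, 10, 10, 2, 1] (5 cycles, including the fixed point 0).
33 − 5 = 28 transpositions; sign(π) = (−1)^28 = +1.

+1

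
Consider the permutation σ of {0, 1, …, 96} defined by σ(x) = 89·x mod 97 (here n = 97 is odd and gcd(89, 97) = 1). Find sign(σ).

+1

Orbit of 8 under x↦89x: [8, 33, 27, 75, 79, 47, 12]… (length divides ord_97(89)).
Decompose π into cycles: lengths [16, 16, 16, 16, 16, 16, 1] (7 cycles, including the fixed point 0).
sign(π) = (−1)^{n − #cycles} = (−1)^{97−7} = (−1)^90 = +1.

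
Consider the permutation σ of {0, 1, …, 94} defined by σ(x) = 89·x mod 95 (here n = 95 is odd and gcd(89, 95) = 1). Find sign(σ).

Start at x=84: 84 → 66 → 79 → 1 → 89 → 36 → 69 → … (one orbit).
Cycle lengths of π_89 on ℤ/95ℤ: [18, 18, 18, 18, 18, 2, 2, 1]; 8 cycles in total.
With 8 cycles on 95 points, sign = (−1)^{95−8} = -1.
Check: (89/95) = -1 by Zolotarev.

-1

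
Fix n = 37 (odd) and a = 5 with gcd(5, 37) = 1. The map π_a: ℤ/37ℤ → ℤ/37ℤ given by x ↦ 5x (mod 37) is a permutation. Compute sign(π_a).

-1

Trace 6: π^k(6) = [6, 30, 2, 10, 13, 28, 29] for k=0..6.
Decompose π into cycles: lengths [36, 1] (2 cycles, including the fixed point 0).
Σ(ℓ_i−1) = 37−2 = 35; sign = (−1)^35 = -1.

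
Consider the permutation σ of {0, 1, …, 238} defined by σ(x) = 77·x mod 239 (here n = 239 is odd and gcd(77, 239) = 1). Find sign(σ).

-1

Orbit of 118 under x↦77x: [118, 4, 69, 55, 172, 99, 214]… (length divides ord_239(77)).
2 cycles of lengths [238, 1].
n − c = 239 − 2 = 237; sign = (−1)^237 = -1.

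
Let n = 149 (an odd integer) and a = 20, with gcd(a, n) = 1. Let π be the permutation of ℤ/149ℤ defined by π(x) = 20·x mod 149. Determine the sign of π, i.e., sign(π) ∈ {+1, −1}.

Orbit of 45 under x↦20x: [45, 6, 120, 16, 22, 142, 9]… (length divides ord_149(20)).
Cycle lengths of π_20 on ℤ/149ℤ: [74, 74, 1]; 3 cycles in total.
sign(π) = (−1)^{n − #cycles} = (−1)^{149−3} = (−1)^146 = +1.
Via Zolotarev, sign(π_{20}) = (20|149) = +1.

+1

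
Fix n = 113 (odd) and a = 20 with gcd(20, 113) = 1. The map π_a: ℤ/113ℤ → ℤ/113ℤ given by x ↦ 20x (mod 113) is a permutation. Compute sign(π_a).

-1

Orbit of 10 under x↦20x: [10, 87, 45, 109, 33, 95, 92]… (length divides ord_113(20)).
Decompose π into cycles: lengths [112, 1] (2 cycles, including the fixed point 0).
With 2 cycles on 113 points, sign = (−1)^{113−2} = -1.
Zolotarev: (20|113) = -1, matching the cycle-count sign.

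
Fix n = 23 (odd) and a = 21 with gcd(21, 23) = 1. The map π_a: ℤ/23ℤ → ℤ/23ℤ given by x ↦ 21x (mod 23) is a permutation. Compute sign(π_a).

-1

Start at x=7: 7 → 9 → 5 → 13 → 20 → 6 → 11 → … (one orbit).
Decompose π into cycles: lengths [22, 1] (2 cycles, including the fixed point 0).
23 − 2 = 21 transpositions; sign(π) = (−1)^21 = -1.
(21|23)_J = -1 (Zolotarev's lemma cross-check).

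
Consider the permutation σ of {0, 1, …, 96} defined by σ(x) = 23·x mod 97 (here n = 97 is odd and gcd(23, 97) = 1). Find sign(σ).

-1

Orbit of 54 under x↦23x: [54, 78, 48, 37, 75, 76, 2]… (length divides ord_97(23)).
Cycle type of π: 96 + 1; total 2 cycles.
sign(π) = (−1)^{n − #cycles} = (−1)^{97−2} = (−1)^95 = -1.
Via Zolotarev, sign(π_{23}) = (23|97) = -1.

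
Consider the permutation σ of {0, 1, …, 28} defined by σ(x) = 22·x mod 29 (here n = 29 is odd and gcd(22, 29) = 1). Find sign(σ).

+1

Orbit of 7 under x↦22x: [7, 9, 24, 6, 16, 4, 1]… (length divides ord_29(22)).
Decompose π into cycles: lengths [14, 14, 1] (3 cycles, including the fixed point 0).
3 cycles on 29: each ℓ→(−1)^(ℓ−1), product (−1)^26 = +1.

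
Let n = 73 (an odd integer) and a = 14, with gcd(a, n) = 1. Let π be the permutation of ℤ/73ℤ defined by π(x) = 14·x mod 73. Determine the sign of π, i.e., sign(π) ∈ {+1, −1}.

Orbit of 6 under x↦14x: [6, 11, 8, 39, 35, 52, 71]… (length divides ord_73(14)).
Cycle lengths of π_14 on ℤ/73ℤ: [72, 1]; 2 cycles in total.
n − c = 73 − 2 = 71; sign = (−1)^71 = -1.

-1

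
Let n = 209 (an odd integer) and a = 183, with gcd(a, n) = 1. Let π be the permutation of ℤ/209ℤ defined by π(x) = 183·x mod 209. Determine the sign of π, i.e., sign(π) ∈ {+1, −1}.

+1

Start at x=125: 125 → 94 → 64 → 8 → 1 → 183 → 49 → … (one orbit).
Decompose π into cycles: lengths [30, 30, 30, 30, 30, 30, 10, 6, 6, 6, 1] (11 cycles, including the fixed point 0).
Σ(ℓ_i−1) = 209−11 = 198; sign = (−1)^198 = +1.
Check: (183/209) = +1 by Zolotarev.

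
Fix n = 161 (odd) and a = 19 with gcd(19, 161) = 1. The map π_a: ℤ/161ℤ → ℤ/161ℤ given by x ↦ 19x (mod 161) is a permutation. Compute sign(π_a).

Trace 80: π^k(80) = [80, 71, 61, 32, 125, 121, 45] for k=0..6.
The orbit structure of x ↦ 19x mod 161: 5 orbits of sizes [66, 66, 22, 6, 1].
161 − 5 = 156 transpositions; sign(π) = (−1)^156 = +1.
Via Zolotarev, sign(π_{19}) = (19|161) = +1.

+1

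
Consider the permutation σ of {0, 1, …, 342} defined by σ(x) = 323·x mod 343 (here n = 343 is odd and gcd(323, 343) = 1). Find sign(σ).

+1

Orbit of 71 under x↦323x: [71, 295, 274, 8, 183, 113, 141]… (length divides ord_343(323)).
π_323 has 19 disjoint cycles with lengths [49, 49, 49, 49, 49, 49, 7, 7, 7, 7, 7, 7, 1, 1, 1, 1, 1, 1, 1] on {0,…,342}.
19 cycles on 343: each ℓ→(−1)^(ℓ−1), product (−1)^324 = +1.
Check: (323/343) = +1 by Zolotarev.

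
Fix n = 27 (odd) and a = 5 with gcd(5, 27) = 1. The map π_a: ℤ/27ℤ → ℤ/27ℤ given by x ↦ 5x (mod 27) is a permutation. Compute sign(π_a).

-1

Orbit of 2 under x↦5x: [2, 10, 23, 7, 8, 13, 11]… (length divides ord_27(5)).
4 cycles of lengths [18, 6, 2, 1].
With 4 cycles on 27 points, sign = (−1)^{27−4} = -1.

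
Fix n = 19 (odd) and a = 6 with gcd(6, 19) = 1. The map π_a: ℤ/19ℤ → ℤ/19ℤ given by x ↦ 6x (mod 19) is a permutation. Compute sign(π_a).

Trace 5: π^k(5) = [5, 11, 9, 16, 1, 6, 17] for k=0..6.
Cycle type of π: 9×2 + 1; total 3 cycles.
sign(π) = (−1)^{n − #cycles} = (−1)^{19−3} = (−1)^16 = +1.
Check: (6/19) = +1 by Zolotarev.

+1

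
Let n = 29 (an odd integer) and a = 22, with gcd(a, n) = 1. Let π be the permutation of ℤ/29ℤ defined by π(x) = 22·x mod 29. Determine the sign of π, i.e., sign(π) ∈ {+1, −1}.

+1

Start at x=7: 7 → 9 → 24 → 6 → 16 → 4 → 1 → … (one orbit).
Cycle type of π: 14×2 + 1; total 3 cycles.
n − c = 29 − 3 = 26; sign = (−1)^26 = +1.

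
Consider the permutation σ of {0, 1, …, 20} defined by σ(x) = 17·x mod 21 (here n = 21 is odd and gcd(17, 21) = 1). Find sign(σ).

+1

Trace 17: π^k(17) = [17, 16, 20, 4, 5, 1] for k=0..5.
Cycle lengths of π_17 on ℤ/21ℤ: [6, 6, 6, 2, 1]; 5 cycles in total.
21 − 5 = 16 transpositions; sign(π) = (−1)^16 = +1.
Check: (17/21) = +1 by Zolotarev.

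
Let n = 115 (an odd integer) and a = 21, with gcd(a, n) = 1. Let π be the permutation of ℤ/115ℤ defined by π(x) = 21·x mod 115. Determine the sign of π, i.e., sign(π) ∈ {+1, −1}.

-1

Orbit of 21 under x↦21x: [21, 96, 61, 16, 106, 41, 56]… (length divides ord_115(21)).
The orbit structure of x ↦ 21x mod 115: 10 orbits of sizes [22, 22, 22, 22, 22, 1, 1, 1, 1, 1].
sign(π) = (−1)^{n − #cycles} = (−1)^{115−10} = (−1)^105 = -1.
Check: (21/115) = -1 by Zolotarev.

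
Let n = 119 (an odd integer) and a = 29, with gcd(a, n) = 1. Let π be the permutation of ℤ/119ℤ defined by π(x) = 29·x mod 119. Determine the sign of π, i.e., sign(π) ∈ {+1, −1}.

-1

Orbit of 57 under x↦29x: [57, 106, 99, 15, 78, 1, 29]… (length divides ord_119(29)).
Decompose π into cycles: lengths [16, 16, 16, 16, 16, 16, 16, 1, 1, 1, 1, 1, 1, 1] (14 cycles, including the fixed point 0).
sign(π) = (−1)^{n − #cycles} = (−1)^{119−14} = (−1)^105 = -1.
Via Zolotarev, sign(π_{29}) = (29|119) = -1.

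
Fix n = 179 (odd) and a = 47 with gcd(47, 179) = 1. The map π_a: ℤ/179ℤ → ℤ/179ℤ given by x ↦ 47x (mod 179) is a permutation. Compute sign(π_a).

+1

Start at x=144: 144 → 145 → 13 → 74 → 77 → 39 → 43 → … (one orbit).
Cycle type of π: 89×2 + 1; total 3 cycles.
sign(π) = (−1)^{n − #cycles} = (−1)^{179−3} = (−1)^176 = +1.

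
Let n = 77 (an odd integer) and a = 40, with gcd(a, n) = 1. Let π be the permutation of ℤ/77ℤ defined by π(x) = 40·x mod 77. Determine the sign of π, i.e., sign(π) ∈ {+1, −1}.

Trace 62: π^k(62) = [62, 16, 24, 36, 54, 4, 6] for k=0..6.
5 cycles of lengths [30, 30, 10, 6, 1].
Σ(ℓ_i−1) = 77−5 = 72; sign = (−1)^72 = +1.
Via Zolotarev, sign(π_{40}) = (40|77) = +1.

+1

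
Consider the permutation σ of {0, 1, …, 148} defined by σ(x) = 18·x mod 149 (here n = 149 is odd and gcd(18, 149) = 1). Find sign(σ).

-1

Start at x=10: 10 → 31 → 111 → 61 → 55 → 96 → 89 → … (one orbit).
2 cycles of lengths [148, 1].
With 2 cycles on 149 points, sign = (−1)^{149−2} = -1.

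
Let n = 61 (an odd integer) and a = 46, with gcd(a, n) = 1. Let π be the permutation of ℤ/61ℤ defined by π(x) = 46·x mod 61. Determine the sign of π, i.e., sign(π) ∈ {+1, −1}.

Trace 36: π^k(36) = [36, 9, 48, 12, 3, 16, 4] for k=0..6.
The orbit structure of x ↦ 46x mod 61: 3 orbits of sizes [30, 30, 1].
With 3 cycles on 61 points, sign = (−1)^{61−3} = +1.

+1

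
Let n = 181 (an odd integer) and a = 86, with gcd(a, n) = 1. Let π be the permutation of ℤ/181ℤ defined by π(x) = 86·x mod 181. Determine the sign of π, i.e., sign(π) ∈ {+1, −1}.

Start at x=113: 113 → 125 → 71 → 133 → 35 → 114 → 30 → … (one orbit).
4 cycles of lengths [60, 60, 60, 1].
Σ(ℓ_i−1) = 181−4 = 177; sign = (−1)^177 = -1.

-1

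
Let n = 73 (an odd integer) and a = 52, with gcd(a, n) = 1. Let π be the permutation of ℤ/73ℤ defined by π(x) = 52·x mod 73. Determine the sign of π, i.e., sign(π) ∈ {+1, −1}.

Start at x=24: 24 → 7 → 72 → 21 → 70 → 63 → 64 → … (one orbit).
Decompose π into cycles: lengths [24, 24, 24, 1] (4 cycles, including the fixed point 0).
73 − 4 = 69 transpositions; sign(π) = (−1)^69 = -1.
Via Zolotarev, sign(π_{52}) = (52|73) = -1.

-1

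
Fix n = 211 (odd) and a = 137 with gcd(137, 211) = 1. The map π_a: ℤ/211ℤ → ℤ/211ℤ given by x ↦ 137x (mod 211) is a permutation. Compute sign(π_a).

Trace 83: π^k(83) = [83, 188, 14, 19, 71, 21, 134] for k=0..6.
π_137 has 15 disjoint cycles with lengths [15, 15, 15, 15, 15, 15, 15, 15, 15, 15, 15, 15, 15, 15, 1] on {0,…,210}.
With 15 cycles on 211 points, sign = (−1)^{211−15} = +1.
Zolotarev: (137|211) = +1, matching the cycle-count sign.

+1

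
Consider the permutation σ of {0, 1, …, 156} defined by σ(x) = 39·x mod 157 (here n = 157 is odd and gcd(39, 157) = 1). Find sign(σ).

+1

Trace 153: π^k(153) = [153, 1, 39, 108, 130, 46, 67] for k=0..6.
13 cycles of lengths [13, 13, 13, 13, 13, 13, 13, 13, 13, 13, 13, 13, 1].
Σ(ℓ_i−1) = 157−13 = 144; sign = (−1)^144 = +1.
Zolotarev: (39|157) = +1, matching the cycle-count sign.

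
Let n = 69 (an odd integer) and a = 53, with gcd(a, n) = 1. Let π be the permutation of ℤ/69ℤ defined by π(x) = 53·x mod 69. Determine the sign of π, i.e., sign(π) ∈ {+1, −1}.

Trace 11: π^k(11) = [11, 31, 56, 1, 53, 49, 44] for k=0..6.
π_53 has 5 disjoint cycles with lengths [22, 22, 22, 2, 1] on {0,…,68}.
Σ(ℓ_i−1) = 69−5 = 64; sign = (−1)^64 = +1.
The Jacobi symbol (53|69) = +1 (Zolotarev) agrees.

+1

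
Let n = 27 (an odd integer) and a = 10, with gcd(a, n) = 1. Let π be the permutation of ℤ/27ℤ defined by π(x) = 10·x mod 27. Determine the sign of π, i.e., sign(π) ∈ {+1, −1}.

+1

Orbit of 19 under x↦10x: [19, 1, 10]… (length divides ord_27(10)).
π_10 has 15 disjoint cycles with lengths [3, 3, 3, 3, 3, 3, 1, 1, 1, 1, 1, 1, 1, 1, 1] on {0,…,26}.
27 − 15 = 12 transpositions; sign(π) = (−1)^12 = +1.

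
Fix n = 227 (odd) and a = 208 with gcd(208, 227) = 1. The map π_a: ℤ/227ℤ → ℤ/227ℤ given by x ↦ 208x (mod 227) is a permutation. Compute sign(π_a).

-1

Trace 25: π^k(25) = [25, 206, 172, 137, 121, 198, 97] for k=0..6.
Cycle type of π: 226 + 1; total 2 cycles.
2 cycles on 227: each ℓ→(−1)^(ℓ−1), product (−1)^225 = -1.
The Jacobi symbol (208|227) = -1 (Zolotarev) agrees.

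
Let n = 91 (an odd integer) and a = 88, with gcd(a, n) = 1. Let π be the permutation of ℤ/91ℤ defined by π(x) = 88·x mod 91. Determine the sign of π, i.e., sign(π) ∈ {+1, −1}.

Trace 9: π^k(9) = [9, 64, 81, 30, 1, 88] for k=0..5.
Cycle lengths of π_88 on ℤ/91ℤ: [6, 6, 6, 6, 6, 6, 6, 6, 6, 6, 6, 6, 6, 6, 3, 3, 1]; 17 cycles in total.
n − c = 91 − 17 = 74; sign = (−1)^74 = +1.

+1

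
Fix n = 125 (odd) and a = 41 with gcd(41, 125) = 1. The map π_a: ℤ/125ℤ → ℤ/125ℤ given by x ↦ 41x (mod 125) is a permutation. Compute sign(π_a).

Orbit of 46 under x↦41x: [46, 11, 76, 116, 6, 121, 86]… (length divides ord_125(41)).
Decompose π into cycles: lengths [25, 25, 25, 25, 5, 5, 5, 5, 1, 1, 1, 1, 1] (13 cycles, including the fixed point 0).
125 − 13 = 112 transpositions; sign(π) = (−1)^112 = +1.

+1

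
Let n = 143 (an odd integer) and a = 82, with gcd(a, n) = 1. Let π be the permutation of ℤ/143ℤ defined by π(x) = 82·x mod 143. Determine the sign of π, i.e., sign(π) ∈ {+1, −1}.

Orbit of 103 under x↦82x: [103, 9, 23, 27, 69, 81, 64]… (length divides ord_143(82)).
9 cycles of lengths [30, 30, 30, 30, 6, 6, 5, 5, 1].
Σ(ℓ_i−1) = 143−9 = 134; sign = (−1)^134 = +1.

+1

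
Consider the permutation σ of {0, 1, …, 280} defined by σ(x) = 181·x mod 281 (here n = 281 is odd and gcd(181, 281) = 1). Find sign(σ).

+1

Trace 1: π^k(1) = [1, 181, 165, 79, 249, 109, 59] for k=0..6.
π_181 has 41 disjoint cycles with lengths [7, 7, 7, 7, 7, 7, 7, 7, 7, 7, 7, 7, 7, 7, 7, 7, 7, 7, 7, 7, 7, 7, 7, 7, 7, 7, 7, 7, 7, 7, 7, 7, 7, 7, 7, 7, 7, 7, 7, 7, 1] on {0,…,280}.
sign(π) = (−1)^{n − #cycles} = (−1)^{281−41} = (−1)^240 = +1.
The Jacobi symbol (181|281) = +1 (Zolotarev) agrees.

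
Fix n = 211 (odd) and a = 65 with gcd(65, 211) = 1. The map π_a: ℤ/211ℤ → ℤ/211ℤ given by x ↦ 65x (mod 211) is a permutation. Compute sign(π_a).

Trace 107: π^k(107) = [107, 203, 113, 171, 143, 11, 82] for k=0..6.
Decompose π into cycles: lengths [35, 35, 35, 35, 35, 35, 1] (7 cycles, including the fixed point 0).
With 7 cycles on 211 points, sign = (−1)^{211−7} = +1.
The Jacobi symbol (65|211) = +1 (Zolotarev) agrees.

+1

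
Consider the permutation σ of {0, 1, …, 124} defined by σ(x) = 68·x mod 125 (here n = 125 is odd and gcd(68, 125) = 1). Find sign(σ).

-1

Orbit of 68 under x↦68x: [68, 124, 57, 1]… (length divides ord_125(68)).
Decompose π into cycles: lengths [4, 4, 4, 4, 4, 4, 4, 4, 4, 4, 4, 4, 4, 4, 4, 4, 4, 4, 4, 4, 4, 4, 4, 4, 4, 4, 4, 4, 4, 4, 4, 1] (32 cycles, including the fixed point 0).
n − c = 125 − 32 = 93; sign = (−1)^93 = -1.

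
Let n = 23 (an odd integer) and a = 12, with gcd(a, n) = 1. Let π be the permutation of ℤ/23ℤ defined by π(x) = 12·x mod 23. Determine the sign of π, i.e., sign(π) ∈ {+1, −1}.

+1

Trace 18: π^k(18) = [18, 9, 16, 8, 4, 2, 1] for k=0..6.
Decompose π into cycles: lengths [11, 11, 1] (3 cycles, including the fixed point 0).
n − c = 23 − 3 = 20; sign = (−1)^20 = +1.
The Jacobi symbol (12|23) = +1 (Zolotarev) agrees.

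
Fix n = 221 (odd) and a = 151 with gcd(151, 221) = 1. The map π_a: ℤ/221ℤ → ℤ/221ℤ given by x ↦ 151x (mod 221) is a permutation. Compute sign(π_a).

-1

Orbit of 213 under x↦151x: [213, 118, 138, 64, 161, 1, 151]… (length divides ord_221(151)).
The orbit structure of x ↦ 151x mod 221: 30 orbits of sizes [8, 8, 8, 8, 8, 8, 8, 8, 8, 8, 8, 8, 8, 8, 8, 8, 8, 8, 8, 8, 8, 8, 8, 8, 8, 8, 4, 4, 4, 1].
221 − 30 = 191 transpositions; sign(π) = (−1)^191 = -1.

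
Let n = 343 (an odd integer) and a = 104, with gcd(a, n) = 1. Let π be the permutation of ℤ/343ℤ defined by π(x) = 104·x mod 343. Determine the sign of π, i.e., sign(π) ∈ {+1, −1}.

Start at x=104: 104 → 183 → 167 → 218 → 34 → 106 → 48 → … (one orbit).
The orbit structure of x ↦ 104x mod 343: 10 orbits of sizes [98, 98, 98, 14, 14, 14, 2, 2, 2, 1].
With 10 cycles on 343 points, sign = (−1)^{343−10} = -1.
Zolotarev: (104|343) = -1, matching the cycle-count sign.

-1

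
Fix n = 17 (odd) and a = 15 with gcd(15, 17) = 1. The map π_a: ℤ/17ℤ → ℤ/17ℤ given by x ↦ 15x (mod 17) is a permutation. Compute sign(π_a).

Trace 16: π^k(16) = [16, 2, 13, 8, 1, 15, 4] for k=0..6.
3 cycles of lengths [8, 8, 1].
Σ(ℓ_i−1) = 17−3 = 14; sign = (−1)^14 = +1.
Check: (15/17) = +1 by Zolotarev.

+1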